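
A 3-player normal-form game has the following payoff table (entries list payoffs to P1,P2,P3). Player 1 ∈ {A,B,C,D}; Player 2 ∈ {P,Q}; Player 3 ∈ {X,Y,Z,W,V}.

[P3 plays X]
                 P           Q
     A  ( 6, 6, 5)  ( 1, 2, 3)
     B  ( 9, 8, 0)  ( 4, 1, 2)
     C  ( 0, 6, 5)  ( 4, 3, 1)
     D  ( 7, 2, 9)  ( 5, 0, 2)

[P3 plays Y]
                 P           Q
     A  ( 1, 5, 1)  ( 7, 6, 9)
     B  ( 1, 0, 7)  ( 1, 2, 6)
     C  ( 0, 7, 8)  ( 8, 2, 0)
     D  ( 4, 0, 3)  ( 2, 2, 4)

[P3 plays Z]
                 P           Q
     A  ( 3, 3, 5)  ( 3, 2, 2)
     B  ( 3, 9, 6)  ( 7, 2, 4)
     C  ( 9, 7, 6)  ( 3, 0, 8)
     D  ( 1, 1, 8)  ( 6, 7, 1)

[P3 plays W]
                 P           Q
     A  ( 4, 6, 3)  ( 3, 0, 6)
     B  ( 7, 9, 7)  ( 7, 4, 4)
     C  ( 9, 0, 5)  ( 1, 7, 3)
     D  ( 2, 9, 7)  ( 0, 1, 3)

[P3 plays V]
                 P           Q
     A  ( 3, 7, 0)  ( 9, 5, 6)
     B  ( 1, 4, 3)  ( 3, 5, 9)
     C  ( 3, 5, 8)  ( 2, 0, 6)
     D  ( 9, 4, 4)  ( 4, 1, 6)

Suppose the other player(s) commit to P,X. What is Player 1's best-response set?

P1 best: {B}

u_1(A vs P,X) = 6
u_1(B vs P,X) = 9
u_1(C vs P,X) = 0
u_1(D vs P,X) = 7
max payoff 9 at {B}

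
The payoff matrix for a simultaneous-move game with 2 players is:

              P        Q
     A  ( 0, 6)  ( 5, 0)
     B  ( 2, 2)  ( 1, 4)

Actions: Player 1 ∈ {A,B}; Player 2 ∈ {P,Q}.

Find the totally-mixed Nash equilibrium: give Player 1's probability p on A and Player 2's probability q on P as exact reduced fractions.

p=1/4, q=2/3

P1 indiff ⇒ q·0+(1-q)·5 = q·2+(1-q)·1 ⇒ q(-2) = (1-q)(-4) ⇒ q = 2/3
P2 indiff ⇒ p·6+(1-p)·2 = p·0+(1-p)·4 ⇒ p(6) = (1-p)(2) ⇒ p = 1/4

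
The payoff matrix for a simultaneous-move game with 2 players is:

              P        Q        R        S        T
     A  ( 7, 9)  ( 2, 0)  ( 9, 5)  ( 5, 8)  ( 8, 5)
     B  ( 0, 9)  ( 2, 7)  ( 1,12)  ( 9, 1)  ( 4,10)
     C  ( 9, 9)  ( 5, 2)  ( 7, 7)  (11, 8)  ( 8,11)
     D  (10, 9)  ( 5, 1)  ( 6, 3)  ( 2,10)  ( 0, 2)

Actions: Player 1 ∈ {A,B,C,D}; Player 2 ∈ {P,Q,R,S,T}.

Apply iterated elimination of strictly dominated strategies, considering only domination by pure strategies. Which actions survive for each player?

IESDS → P1:{A,C,D} P2:{P,S,T}

P1 drop B (C beats it: P:9>0 Q:5>2 R:7>1 S:11>9 T:8>4)
P2 drop Q (P beats it: A:9>0 C:9>2 D:9>1)
P2 drop R (P beats it: A:9>5 C:9>7 D:9>3)
P1→{A,C,D} P2→{P,S,T}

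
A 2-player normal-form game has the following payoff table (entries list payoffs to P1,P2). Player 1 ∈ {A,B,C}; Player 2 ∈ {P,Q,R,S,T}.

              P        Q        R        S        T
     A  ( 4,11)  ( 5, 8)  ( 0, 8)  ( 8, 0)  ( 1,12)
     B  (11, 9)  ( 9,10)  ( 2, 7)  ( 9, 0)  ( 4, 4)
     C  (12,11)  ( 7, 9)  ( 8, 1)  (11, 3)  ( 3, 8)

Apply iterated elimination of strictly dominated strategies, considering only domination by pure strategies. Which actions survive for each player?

Survivors P1:{B,C} P2:{P,Q}

P1 drop A (B beats it: P:11>4 Q:9>5 R:2>0 S:9>8 T:4>1)
P2 drop R (P beats it: B:9>7 C:11>1)
P2 drop S (P beats it: B:9>0 C:11>3)
P2 drop T (P beats it: B:9>4 C:11>8)
P1→{B,C} P2→{P,Q}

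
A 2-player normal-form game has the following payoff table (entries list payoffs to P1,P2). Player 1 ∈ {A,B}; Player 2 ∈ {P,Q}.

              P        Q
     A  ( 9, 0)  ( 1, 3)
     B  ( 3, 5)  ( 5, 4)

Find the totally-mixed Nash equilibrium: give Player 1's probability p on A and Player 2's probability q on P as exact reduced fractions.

(p,q) = (1/4, 2/5)

P1 indiff ⇒ q·9+(1-q)·1 = q·3+(1-q)·5 ⇒ q(6) = (1-q)(4) ⇒ q = 2/5
P2 indiff ⇒ p·0+(1-p)·5 = p·3+(1-p)·4 ⇒ p(-3) = (1-p)(-1) ⇒ p = 1/4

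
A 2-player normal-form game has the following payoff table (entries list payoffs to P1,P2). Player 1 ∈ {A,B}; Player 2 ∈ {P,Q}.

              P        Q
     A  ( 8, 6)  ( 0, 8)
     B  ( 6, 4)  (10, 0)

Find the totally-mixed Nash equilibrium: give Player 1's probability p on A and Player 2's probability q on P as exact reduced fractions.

p=2/3, q=5/6

P1 indiff ⇒ q·8+(1-q)·0 = q·6+(1-q)·10 ⇒ q(2) = (1-q)(10) ⇒ q = 5/6
P2 indiff ⇒ p·6+(1-p)·4 = p·8+(1-p)·0 ⇒ p(-2) = (1-p)(-4) ⇒ p = 2/3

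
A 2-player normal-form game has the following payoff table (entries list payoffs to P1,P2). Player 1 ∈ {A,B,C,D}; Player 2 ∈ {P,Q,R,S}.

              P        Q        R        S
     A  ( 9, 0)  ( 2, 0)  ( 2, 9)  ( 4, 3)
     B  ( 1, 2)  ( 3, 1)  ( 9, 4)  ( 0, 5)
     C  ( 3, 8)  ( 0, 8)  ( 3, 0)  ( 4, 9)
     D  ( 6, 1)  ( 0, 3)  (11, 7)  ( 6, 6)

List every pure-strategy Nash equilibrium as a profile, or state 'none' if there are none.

(A,P): not NE [P2→R gives 9>0]
(A,Q): not NE [P1→B gives 3>2; P2→R gives 9>0]
(A,R): not NE [P1→D gives 11>2]
(A,S): not NE [P1→D gives 6>4; P2→R gives 9>3]
(B,P): not NE [P1→A gives 9>1; P2→S gives 5>2]
(B,Q): not NE [P2→S gives 5>1]
(B,R): not NE [P1→D gives 11>9; P2→S gives 5>4]
(B,S): not NE [P1→D gives 6>0]
(C,P): not NE [P1→A gives 9>3; P2→S gives 9>8]
(C,Q): not NE [P1→B gives 3>0; P2→S gives 9>8]
(C,R): not NE [P1→D gives 11>3; P2→S gives 9>0]
(C,S): not NE [P1→D gives 6>4]
(D,P): not NE [P1→A gives 9>6; P2→R gives 7>1]
(D,Q): not NE [P1→B gives 3>0; P2→R gives 7>3]
(D,R): NE
(D,S): not NE [P2→R gives 7>6]

NE set: (D,R)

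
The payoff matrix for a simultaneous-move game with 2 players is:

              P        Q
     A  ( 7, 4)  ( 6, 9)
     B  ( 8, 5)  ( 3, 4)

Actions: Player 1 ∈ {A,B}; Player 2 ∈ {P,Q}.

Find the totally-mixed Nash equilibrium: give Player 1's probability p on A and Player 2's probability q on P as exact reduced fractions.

P1 indiff ⇒ q·7+(1-q)·6 = q·8+(1-q)·3 ⇒ q(-1) = (1-q)(-3) ⇒ q = 3/4
P2 indiff ⇒ p·4+(1-p)·5 = p·9+(1-p)·4 ⇒ p(-5) = (1-p)(-1) ⇒ p = 1/6

p=1/6, q=3/4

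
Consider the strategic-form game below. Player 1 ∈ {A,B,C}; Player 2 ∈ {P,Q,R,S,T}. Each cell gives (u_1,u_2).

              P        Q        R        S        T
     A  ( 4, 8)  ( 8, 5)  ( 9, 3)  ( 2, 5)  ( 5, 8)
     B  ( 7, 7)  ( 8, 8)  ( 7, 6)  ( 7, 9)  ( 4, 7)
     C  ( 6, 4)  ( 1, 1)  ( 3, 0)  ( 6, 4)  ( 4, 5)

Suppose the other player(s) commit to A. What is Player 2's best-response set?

BR_2 = {P,T}

u_2(P vs A) = 8
u_2(Q vs A) = 5
u_2(R vs A) = 3
u_2(S vs A) = 5
u_2(T vs A) = 8
max payoff 8 at {P,T}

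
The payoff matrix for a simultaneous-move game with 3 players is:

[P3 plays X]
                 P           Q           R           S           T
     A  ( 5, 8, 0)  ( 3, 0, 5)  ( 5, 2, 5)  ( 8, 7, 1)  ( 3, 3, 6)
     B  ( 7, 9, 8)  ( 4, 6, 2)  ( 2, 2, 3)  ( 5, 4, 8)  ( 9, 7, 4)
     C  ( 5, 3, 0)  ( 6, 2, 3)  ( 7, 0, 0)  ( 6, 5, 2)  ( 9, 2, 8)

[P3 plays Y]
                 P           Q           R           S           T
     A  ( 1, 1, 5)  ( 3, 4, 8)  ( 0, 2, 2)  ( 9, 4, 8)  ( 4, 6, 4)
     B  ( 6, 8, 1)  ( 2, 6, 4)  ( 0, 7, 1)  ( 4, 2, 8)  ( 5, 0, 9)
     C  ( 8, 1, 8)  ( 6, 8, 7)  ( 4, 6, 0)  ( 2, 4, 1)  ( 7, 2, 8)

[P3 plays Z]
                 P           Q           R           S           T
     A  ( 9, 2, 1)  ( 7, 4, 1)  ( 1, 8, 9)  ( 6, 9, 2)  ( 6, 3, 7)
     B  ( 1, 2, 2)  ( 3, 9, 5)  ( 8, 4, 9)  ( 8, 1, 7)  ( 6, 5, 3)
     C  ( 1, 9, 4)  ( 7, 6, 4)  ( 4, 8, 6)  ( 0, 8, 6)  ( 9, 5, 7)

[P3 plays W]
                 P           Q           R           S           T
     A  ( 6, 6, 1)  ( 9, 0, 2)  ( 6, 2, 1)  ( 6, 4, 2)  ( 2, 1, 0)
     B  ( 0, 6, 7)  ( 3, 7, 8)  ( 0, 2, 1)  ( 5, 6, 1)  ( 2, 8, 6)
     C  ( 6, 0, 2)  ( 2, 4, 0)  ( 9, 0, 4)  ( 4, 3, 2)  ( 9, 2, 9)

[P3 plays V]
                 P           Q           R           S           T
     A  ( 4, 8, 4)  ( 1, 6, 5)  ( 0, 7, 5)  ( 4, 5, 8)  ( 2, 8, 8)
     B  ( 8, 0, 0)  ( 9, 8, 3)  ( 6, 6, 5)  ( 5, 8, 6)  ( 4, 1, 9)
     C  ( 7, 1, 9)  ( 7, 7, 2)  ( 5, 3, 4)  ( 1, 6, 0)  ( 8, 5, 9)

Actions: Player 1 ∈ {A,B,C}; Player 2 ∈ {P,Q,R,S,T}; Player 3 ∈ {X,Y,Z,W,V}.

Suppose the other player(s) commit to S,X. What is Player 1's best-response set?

argmax u_1 = {A}

u_1(A vs S,X) = 8
u_1(B vs S,X) = 5
u_1(C vs S,X) = 6
max payoff 8 at {A}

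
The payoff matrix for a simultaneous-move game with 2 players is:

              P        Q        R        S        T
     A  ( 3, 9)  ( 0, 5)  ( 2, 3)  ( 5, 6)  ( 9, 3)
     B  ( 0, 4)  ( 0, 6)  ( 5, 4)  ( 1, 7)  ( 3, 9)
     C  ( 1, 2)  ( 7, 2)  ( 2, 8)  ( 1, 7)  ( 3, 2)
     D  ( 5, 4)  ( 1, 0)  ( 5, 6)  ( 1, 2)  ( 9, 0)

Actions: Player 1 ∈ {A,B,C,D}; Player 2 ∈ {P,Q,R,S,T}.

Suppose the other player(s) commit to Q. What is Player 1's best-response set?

u_1(A vs Q) = 0
u_1(B vs Q) = 0
u_1(C vs Q) = 7
u_1(D vs Q) = 1
max payoff 7 at {C}

argmax u_1 = {C}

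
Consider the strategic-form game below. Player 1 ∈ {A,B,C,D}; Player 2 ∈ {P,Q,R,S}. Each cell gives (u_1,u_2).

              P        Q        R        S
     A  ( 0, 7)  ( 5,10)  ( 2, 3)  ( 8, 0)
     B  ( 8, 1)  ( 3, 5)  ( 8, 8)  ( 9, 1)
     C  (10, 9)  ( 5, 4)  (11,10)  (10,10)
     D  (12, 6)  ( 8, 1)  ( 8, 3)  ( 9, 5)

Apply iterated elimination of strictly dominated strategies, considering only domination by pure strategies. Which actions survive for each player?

P1 drop A (D beats it: P:12>0 Q:8>5 R:8>2 S:9>8)
P1 drop B (C beats it: P:10>8 Q:5>3 R:11>8 S:10>9)
P2 drop Q (P beats it: C:9>4 D:6>1)
P1→{C,D} P2→{P,R,S}

Remaining: P1:{C,D} P2:{P,R,S}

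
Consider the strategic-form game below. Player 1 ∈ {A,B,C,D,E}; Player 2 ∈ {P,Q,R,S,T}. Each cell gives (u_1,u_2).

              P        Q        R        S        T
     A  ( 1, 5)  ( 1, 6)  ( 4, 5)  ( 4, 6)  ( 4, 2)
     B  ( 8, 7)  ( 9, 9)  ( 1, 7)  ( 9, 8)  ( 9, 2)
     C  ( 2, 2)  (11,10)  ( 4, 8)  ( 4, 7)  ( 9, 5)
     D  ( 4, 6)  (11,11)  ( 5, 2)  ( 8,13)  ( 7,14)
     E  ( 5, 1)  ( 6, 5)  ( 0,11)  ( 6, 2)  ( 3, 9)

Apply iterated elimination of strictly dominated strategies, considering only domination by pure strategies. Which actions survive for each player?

Remaining: P1:{B,C,D} P2:{Q,S,T}

P1 drop A (D beats it: P:4>1 Q:11>1 R:5>4 S:8>4 T:7>4)
P1 drop E (B beats it: P:8>5 Q:9>6 R:1>0 S:9>6 T:9>3)
P2 drop P (Q beats it: B:9>7 C:10>2 D:11>6)
P2 drop R (Q beats it: B:9>7 C:10>8 D:11>2)
P1→{B,C,D} P2→{Q,S,T}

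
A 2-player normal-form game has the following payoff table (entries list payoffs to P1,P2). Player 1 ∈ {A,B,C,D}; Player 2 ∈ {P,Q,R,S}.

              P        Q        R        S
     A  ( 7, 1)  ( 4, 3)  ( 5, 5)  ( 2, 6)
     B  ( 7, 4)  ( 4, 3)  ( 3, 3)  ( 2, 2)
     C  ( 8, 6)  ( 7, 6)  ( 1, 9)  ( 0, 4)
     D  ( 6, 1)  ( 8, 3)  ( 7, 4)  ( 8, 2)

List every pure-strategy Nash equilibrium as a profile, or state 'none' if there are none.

Nash profiles: (D,R)

(A,P): not NE [P1→C gives 8>7; P2→S gives 6>1]
(A,Q): not NE [P1→D gives 8>4; P2→S gives 6>3]
(A,R): not NE [P1→D gives 7>5; P2→S gives 6>5]
(A,S): not NE [P1→D gives 8>2]
(B,P): not NE [P1→C gives 8>7]
(B,Q): not NE [P1→D gives 8>4; P2→P gives 4>3]
(B,R): not NE [P1→D gives 7>3; P2→P gives 4>3]
(B,S): not NE [P1→D gives 8>2; P2→P gives 4>2]
(C,P): not NE [P2→R gives 9>6]
(C,Q): not NE [P1→D gives 8>7; P2→R gives 9>6]
(C,R): not NE [P1→D gives 7>1]
(C,S): not NE [P1→D gives 8>0; P2→R gives 9>4]
(D,P): not NE [P1→C gives 8>6; P2→R gives 4>1]
(D,Q): not NE [P2→R gives 4>3]
(D,R): NE
(D,S): not NE [P2→R gives 4>2]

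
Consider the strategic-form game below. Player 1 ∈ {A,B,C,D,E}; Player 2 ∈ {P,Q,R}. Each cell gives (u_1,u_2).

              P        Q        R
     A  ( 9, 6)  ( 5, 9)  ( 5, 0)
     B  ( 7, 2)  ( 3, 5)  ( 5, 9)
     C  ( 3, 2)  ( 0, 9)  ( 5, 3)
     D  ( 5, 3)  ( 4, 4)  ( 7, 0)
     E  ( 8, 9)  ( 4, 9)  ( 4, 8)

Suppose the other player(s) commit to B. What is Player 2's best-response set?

BR_2 = {R}

u_2(P vs B) = 2
u_2(Q vs B) = 5
u_2(R vs B) = 9
max payoff 9 at {R}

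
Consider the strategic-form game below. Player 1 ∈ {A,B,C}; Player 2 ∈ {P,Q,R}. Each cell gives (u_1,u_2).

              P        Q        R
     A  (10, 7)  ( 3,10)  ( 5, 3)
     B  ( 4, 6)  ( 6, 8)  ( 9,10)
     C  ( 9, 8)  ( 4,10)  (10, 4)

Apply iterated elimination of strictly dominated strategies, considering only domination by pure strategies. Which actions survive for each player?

P2 drop P (Q beats it: A:10>7 B:8>6 C:10>8)
P1 drop A (B beats it: Q:6>3 R:9>5)
P1→{B,C} P2→{Q,R}

Remaining: P1:{B,C} P2:{Q,R}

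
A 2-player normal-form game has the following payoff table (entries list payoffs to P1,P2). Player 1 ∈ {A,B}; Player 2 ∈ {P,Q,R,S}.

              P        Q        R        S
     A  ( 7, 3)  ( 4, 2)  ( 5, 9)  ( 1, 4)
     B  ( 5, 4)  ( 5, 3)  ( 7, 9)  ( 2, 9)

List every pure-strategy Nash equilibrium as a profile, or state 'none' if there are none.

PSNE = {(B,R), (B,S)}

(A,P): not NE [P2→R gives 9>3]
(A,Q): not NE [P1→B gives 5>4; P2→R gives 9>2]
(A,R): not NE [P1→B gives 7>5]
(A,S): not NE [P1→B gives 2>1; P2→R gives 9>4]
(B,P): not NE [P1→A gives 7>5; P2→S gives 9>4]
(B,Q): not NE [P2→S gives 9>3]
(B,R): NE
(B,S): NE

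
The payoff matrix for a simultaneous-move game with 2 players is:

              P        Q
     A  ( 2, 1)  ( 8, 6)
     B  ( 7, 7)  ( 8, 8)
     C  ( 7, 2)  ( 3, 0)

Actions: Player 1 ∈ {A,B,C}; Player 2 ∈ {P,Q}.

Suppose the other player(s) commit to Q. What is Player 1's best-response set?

u_1(A vs Q) = 8
u_1(B vs Q) = 8
u_1(C vs Q) = 3
max payoff 8 at {A,B}

P1 best: {A,B}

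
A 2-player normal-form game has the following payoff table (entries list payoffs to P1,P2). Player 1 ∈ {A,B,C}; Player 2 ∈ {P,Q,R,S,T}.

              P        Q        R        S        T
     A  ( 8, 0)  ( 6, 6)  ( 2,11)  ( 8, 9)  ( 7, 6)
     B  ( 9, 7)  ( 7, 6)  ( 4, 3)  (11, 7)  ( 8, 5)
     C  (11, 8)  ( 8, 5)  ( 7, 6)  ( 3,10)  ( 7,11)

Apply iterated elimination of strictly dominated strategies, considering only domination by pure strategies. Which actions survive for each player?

Survivors P1:{B,C} P2:{P,S,T}

P1 drop A (B beats it: P:9>8 Q:7>6 R:4>2 S:11>8 T:8>7)
P2 drop Q (P beats it: B:7>6 C:8>5)
P2 drop R (P beats it: B:7>3 C:8>6)
P1→{B,C} P2→{P,S,T}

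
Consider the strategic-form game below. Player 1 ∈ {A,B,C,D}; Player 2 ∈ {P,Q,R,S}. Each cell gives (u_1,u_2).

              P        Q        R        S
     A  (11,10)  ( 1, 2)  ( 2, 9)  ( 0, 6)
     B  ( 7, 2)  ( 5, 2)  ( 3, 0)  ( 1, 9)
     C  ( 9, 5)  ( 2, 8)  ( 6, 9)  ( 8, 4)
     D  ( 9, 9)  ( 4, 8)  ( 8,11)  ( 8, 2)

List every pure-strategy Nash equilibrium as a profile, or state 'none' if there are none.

PSNE = {(A,P), (D,R)}

(A,P): NE
(A,Q): not NE [P1→B gives 5>1; P2→P gives 10>2]
(A,R): not NE [P1→D gives 8>2; P2→P gives 10>9]
(A,S): not NE [P1→D gives 8>0; P2→P gives 10>6]
(B,P): not NE [P1→A gives 11>7; P2→S gives 9>2]
(B,Q): not NE [P2→S gives 9>2]
(B,R): not NE [P1→D gives 8>3; P2→S gives 9>0]
(B,S): not NE [P1→D gives 8>1]
(C,P): not NE [P1→A gives 11>9; P2→R gives 9>5]
(C,Q): not NE [P1→B gives 5>2; P2→R gives 9>8]
(C,R): not NE [P1→D gives 8>6]
(C,S): not NE [P2→R gives 9>4]
(D,P): not NE [P1→A gives 11>9; P2→R gives 11>9]
(D,Q): not NE [P1→B gives 5>4; P2→R gives 11>8]
(D,R): NE
(D,S): not NE [P2→R gives 11>2]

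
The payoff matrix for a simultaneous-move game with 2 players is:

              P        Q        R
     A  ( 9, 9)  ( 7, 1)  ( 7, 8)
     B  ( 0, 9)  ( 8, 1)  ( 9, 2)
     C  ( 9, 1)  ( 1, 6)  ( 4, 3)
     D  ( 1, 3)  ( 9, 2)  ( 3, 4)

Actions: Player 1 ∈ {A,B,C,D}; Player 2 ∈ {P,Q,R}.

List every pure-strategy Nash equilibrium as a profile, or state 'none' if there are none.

NE set: (A,P)

(A,P): NE
(A,Q): not NE [P1→D gives 9>7; P2→P gives 9>1]
(A,R): not NE [P1→B gives 9>7; P2→P gives 9>8]
(B,P): not NE [P1→C gives 9>0]
(B,Q): not NE [P1→D gives 9>8; P2→P gives 9>1]
(B,R): not NE [P2→P gives 9>2]
(C,P): not NE [P2→Q gives 6>1]
(C,Q): not NE [P1→D gives 9>1]
(C,R): not NE [P1→B gives 9>4; P2→Q gives 6>3]
(D,P): not NE [P1→C gives 9>1; P2→R gives 4>3]
(D,Q): not NE [P2→R gives 4>2]
(D,R): not NE [P1→B gives 9>3]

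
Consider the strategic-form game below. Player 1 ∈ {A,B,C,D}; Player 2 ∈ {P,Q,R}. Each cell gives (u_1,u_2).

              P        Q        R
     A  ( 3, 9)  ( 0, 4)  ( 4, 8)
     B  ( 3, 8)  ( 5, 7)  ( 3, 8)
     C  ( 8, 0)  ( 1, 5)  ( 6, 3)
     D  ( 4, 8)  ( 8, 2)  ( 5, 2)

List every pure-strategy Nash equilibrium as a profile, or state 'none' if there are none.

No pure NE.

(A,P): not NE [P1→C gives 8>3]
(A,Q): not NE [P1→D gives 8>0; P2→P gives 9>4]
(A,R): not NE [P1→C gives 6>4; P2→P gives 9>8]
(B,P): not NE [P1→C gives 8>3]
(B,Q): not NE [P1→D gives 8>5; P2→R gives 8>7]
(B,R): not NE [P1→C gives 6>3]
(C,P): not NE [P2→Q gives 5>0]
(C,Q): not NE [P1→D gives 8>1]
(C,R): not NE [P2→Q gives 5>3]
(D,P): not NE [P1→C gives 8>4]
(D,Q): not NE [P2→P gives 8>2]
(D,R): not NE [P1→C gives 6>5; P2→P gives 8>2]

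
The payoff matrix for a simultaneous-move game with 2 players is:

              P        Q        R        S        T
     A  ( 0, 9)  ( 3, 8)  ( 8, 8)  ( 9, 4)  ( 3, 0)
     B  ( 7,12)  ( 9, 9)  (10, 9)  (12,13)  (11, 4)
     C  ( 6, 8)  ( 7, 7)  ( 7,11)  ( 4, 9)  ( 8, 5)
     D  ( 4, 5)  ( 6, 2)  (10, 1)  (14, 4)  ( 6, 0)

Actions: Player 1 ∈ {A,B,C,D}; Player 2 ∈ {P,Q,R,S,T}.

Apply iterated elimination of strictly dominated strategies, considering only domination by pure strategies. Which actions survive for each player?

P1 drop A (B beats it: P:7>0 Q:9>3 R:10>8 S:12>9 T:11>3)
P1 drop C (B beats it: P:7>6 Q:9>7 R:10>7 S:12>4 T:11>8)
P2 drop Q (P beats it: B:12>9 D:5>2)
P2 drop R (P beats it: B:12>9 D:5>1)
P2 drop T (P beats it: B:12>4 D:5>0)
P1→{B,D} P2→{P,S}

IESDS → P1:{B,D} P2:{P,S}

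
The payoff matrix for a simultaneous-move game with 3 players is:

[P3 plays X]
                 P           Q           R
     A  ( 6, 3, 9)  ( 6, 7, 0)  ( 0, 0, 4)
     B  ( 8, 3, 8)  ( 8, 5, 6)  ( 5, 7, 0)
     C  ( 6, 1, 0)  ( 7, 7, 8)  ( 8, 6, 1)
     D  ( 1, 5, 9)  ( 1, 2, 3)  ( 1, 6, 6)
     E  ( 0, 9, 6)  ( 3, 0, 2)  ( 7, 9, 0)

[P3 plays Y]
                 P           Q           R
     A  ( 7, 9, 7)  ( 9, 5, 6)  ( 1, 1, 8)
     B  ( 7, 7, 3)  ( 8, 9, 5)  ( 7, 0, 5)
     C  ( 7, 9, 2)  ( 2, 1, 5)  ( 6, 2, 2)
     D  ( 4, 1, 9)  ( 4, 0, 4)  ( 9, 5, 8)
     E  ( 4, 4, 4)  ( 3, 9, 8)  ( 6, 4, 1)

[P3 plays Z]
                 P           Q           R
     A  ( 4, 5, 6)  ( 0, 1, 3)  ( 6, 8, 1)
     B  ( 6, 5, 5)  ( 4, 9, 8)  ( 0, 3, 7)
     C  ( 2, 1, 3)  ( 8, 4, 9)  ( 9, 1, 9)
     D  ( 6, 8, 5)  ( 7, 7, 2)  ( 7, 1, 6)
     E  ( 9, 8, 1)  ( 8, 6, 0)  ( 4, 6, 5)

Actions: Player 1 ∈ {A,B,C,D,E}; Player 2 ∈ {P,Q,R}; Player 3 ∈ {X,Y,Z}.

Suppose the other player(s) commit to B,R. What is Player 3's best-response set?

u_3(X vs B,R) = 0
u_3(Y vs B,R) = 5
u_3(Z vs B,R) = 7
max payoff 7 at {Z}

P3 best: {Z}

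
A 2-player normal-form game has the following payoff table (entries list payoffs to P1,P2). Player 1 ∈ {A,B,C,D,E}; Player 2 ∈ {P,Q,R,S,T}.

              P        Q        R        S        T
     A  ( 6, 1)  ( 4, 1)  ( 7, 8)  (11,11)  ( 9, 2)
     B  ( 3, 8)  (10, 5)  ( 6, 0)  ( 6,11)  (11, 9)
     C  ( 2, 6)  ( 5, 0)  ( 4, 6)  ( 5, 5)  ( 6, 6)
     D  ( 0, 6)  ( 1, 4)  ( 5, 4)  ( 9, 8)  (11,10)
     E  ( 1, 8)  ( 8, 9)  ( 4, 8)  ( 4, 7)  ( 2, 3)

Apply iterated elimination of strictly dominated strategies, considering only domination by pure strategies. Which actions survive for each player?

P1 drop C (B beats it: P:3>2 Q:10>5 R:6>4 S:6>5 T:11>6)
P1 drop E (B beats it: P:3>1 Q:10>8 R:6>4 S:6>4 T:11>2)
P2 drop P (S beats it: A:11>1 B:11>8 D:8>6)
P2 drop Q (S beats it: A:11>1 B:11>5 D:8>4)
P2 drop R (S beats it: A:11>8 B:11>0 D:8>4)
P1→{A,B,D} P2→{S,T}

IESDS → P1:{A,B,D} P2:{S,T}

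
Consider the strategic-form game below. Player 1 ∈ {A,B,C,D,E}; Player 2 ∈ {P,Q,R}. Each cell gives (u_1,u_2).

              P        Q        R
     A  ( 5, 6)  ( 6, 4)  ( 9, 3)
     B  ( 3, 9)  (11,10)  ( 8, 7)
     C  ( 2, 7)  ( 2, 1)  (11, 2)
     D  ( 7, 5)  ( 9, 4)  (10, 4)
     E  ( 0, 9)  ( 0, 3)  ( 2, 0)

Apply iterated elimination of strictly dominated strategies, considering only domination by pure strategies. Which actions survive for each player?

P1 drop A (D beats it: P:7>5 Q:9>6 R:10>9)
P1 drop E (B beats it: P:3>0 Q:11>0 R:8>2)
P2 drop R (P beats it: B:9>7 C:7>2 D:5>4)
P1 drop C (B beats it: P:3>2 Q:11>2)
P1→{B,D} P2→{P,Q}

IESDS → P1:{B,D} P2:{P,Q}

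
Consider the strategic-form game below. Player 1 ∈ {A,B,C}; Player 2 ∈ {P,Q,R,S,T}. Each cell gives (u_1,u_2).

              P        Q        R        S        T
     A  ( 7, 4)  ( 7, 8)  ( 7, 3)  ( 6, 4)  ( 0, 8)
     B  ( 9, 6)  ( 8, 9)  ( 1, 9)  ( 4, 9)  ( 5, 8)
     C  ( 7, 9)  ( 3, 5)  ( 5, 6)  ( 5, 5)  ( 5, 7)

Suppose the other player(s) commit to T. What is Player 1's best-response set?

BR_1 = {B,C}

u_1(A vs T) = 0
u_1(B vs T) = 5
u_1(C vs T) = 5
max payoff 5 at {B,C}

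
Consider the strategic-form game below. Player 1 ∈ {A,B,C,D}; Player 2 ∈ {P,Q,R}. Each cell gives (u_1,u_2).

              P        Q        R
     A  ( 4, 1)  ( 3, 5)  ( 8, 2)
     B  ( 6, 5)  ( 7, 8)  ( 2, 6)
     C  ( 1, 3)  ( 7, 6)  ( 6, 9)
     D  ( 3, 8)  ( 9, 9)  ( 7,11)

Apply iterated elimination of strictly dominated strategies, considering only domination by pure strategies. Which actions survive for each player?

IESDS → P1:{A,D} P2:{Q,R}

P1 drop C (D beats it: P:3>1 Q:9>7 R:7>6)
P2 drop P (Q beats it: A:5>1 B:8>5 D:9>8)
P1 drop B (D beats it: Q:9>7 R:7>2)
P1→{A,D} P2→{Q,R}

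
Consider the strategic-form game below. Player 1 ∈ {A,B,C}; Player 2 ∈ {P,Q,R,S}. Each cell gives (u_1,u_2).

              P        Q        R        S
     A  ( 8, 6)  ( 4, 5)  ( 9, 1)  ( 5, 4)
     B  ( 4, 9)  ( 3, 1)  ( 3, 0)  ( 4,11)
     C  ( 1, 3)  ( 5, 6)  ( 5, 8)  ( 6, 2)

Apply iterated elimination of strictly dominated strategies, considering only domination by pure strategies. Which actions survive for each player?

P1 drop B (A beats it: P:8>4 Q:4>3 R:9>3 S:5>4)
P2 drop S (P beats it: A:6>4 C:3>2)
P1→{A,C} P2→{P,Q,R}

Remaining: P1:{A,C} P2:{P,Q,R}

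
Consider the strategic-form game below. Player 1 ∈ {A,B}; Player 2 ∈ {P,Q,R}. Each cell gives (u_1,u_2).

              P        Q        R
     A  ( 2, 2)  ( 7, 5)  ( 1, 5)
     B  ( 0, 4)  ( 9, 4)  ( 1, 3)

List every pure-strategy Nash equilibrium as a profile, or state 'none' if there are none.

(A,P): not NE [P2→R gives 5>2]
(A,Q): not NE [P1→B gives 9>7]
(A,R): NE
(B,P): not NE [P1→A gives 2>0]
(B,Q): NE
(B,R): not NE [P2→Q gives 4>3]

Nash profiles: (A,R), (B,Q)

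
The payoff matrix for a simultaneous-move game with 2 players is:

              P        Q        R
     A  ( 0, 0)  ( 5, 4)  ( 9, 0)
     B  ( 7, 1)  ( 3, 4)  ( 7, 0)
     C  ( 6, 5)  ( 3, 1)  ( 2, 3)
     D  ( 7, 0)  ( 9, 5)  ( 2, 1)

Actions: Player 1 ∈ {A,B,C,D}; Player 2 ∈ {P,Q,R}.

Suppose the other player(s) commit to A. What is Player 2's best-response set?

BR_2 = {Q}

u_2(P vs A) = 0
u_2(Q vs A) = 4
u_2(R vs A) = 0
max payoff 4 at {Q}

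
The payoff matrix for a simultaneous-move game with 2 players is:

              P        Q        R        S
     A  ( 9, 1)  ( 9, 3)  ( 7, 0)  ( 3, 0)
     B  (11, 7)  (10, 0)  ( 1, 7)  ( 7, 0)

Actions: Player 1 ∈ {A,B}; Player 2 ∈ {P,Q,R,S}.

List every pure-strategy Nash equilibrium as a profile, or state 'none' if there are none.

Nash profiles: (B,P)

(A,P): not NE [P1→B gives 11>9; P2→Q gives 3>1]
(A,Q): not NE [P1→B gives 10>9]
(A,R): not NE [P2→Q gives 3>0]
(A,S): not NE [P1→B gives 7>3; P2→Q gives 3>0]
(B,P): NE
(B,Q): not NE [P2→R gives 7>0]
(B,R): not NE [P1→A gives 7>1]
(B,S): not NE [P2→R gives 7>0]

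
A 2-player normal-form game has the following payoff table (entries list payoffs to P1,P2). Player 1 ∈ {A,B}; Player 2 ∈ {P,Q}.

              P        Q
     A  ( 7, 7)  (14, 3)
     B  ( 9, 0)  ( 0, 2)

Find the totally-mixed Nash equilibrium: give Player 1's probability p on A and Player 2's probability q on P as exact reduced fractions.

(p,q) = (1/3, 7/8)

P1 indiff ⇒ q·7+(1-q)·14 = q·9+(1-q)·0 ⇒ q(-2) = (1-q)(-14) ⇒ q = 7/8
P2 indiff ⇒ p·7+(1-p)·0 = p·3+(1-p)·2 ⇒ p(4) = (1-p)(2) ⇒ p = 1/3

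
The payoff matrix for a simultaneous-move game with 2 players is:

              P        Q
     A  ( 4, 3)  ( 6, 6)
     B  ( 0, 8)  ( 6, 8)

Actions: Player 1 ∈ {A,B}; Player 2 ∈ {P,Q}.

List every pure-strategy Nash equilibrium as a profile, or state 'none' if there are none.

NE set: (A,Q), (B,Q)

(A,P): not NE [P2→Q gives 6>3]
(A,Q): NE
(B,P): not NE [P1→A gives 4>0]
(B,Q): NE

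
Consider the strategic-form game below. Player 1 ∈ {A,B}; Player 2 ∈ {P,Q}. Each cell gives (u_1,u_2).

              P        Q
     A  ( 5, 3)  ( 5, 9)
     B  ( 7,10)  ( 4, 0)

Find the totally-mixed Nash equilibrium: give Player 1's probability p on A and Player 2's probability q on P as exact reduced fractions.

P1 indiff ⇒ q·5+(1-q)·5 = q·7+(1-q)·4 ⇒ q(-2) = (1-q)(-1) ⇒ q = 1/3
P2 indiff ⇒ p·3+(1-p)·10 = p·9+(1-p)·0 ⇒ p(-6) = (1-p)(-10) ⇒ p = 5/8

p=5/8, q=1/3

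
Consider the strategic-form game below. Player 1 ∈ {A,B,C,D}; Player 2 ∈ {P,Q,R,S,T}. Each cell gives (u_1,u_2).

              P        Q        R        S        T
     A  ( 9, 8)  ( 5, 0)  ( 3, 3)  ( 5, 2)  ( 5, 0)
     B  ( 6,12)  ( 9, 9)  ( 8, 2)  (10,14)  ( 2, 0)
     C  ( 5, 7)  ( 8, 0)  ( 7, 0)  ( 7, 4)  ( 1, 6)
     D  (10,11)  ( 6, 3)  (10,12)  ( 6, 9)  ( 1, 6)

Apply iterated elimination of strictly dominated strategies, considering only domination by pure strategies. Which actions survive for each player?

IESDS → P1:{B,D} P2:{P,R,S}

P1 drop C (B beats it: P:6>5 Q:9>8 R:8>7 S:10>7 T:2>1)
P2 drop Q (P beats it: A:8>0 B:12>9 D:11>3)
P2 drop T (P beats it: A:8>0 B:12>0 D:11>6)
P1 drop A (D beats it: P:10>9 R:10>3 S:6>5)
P1→{B,D} P2→{P,R,S}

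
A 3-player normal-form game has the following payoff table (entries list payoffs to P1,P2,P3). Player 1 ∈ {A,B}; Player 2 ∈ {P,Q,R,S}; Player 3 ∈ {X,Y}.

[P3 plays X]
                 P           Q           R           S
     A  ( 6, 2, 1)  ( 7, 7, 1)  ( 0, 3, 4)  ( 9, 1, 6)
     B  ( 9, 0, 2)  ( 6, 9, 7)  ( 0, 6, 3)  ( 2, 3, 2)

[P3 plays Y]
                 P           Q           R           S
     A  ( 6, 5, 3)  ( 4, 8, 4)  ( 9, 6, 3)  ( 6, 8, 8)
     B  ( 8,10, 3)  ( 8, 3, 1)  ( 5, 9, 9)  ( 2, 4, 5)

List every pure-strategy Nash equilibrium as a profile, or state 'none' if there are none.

(A,P,X): not NE [P1→B gives 9>6; P2→Q gives 7>2; P3→Y gives 3>1]
(A,P,Y): not NE [P1→B gives 8>6; P2→S gives 8>5]
(A,Q,X): not NE [P3→Y gives 4>1]
(A,Q,Y): not NE [P1→B gives 8>4]
(A,R,X): not NE [P2→Q gives 7>3]
(A,R,Y): not NE [P2→S gives 8>6; P3→X gives 4>3]
(A,S,X): not NE [P2→Q gives 7>1; P3→Y gives 8>6]
(A,S,Y): NE
(B,P,X): not NE [P2→Q gives 9>0; P3→Y gives 3>2]
(B,P,Y): NE
(B,Q,X): not NE [P1→A gives 7>6]
(B,Q,Y): not NE [P2→P gives 10>3; P3→X gives 7>1]
(B,R,X): not NE [P2→Q gives 9>6; P3→Y gives 9>3]
(B,R,Y): not NE [P1→A gives 9>5; P2→P gives 10>9]
(B,S,X): not NE [P1→A gives 9>2; P2→Q gives 9>3; P3→Y gives 5>2]
(B,S,Y): not NE [P1→A gives 6>2; P2→P gives 10>4]

PSNE = {(A,S,Y), (B,P,Y)}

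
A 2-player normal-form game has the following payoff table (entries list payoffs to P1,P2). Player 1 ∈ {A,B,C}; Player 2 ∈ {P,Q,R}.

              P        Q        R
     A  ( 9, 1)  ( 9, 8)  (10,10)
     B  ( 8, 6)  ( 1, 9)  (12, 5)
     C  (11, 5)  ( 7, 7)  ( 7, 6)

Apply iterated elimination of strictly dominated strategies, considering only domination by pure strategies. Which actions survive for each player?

IESDS → P1:{A,B} P2:{Q,R}

P2 drop P (Q beats it: A:8>1 B:9>6 C:7>5)
P1 drop C (A beats it: Q:9>7 R:10>7)
P1→{A,B} P2→{Q,R}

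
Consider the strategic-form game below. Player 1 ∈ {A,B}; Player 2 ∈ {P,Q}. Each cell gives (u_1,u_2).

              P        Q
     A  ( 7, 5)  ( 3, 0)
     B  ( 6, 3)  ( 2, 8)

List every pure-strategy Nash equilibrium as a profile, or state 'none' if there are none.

Nash profiles: (A,P)

(A,P): NE
(A,Q): not NE [P2→P gives 5>0]
(B,P): not NE [P1→A gives 7>6; P2→Q gives 8>3]
(B,Q): not NE [P1→A gives 3>2]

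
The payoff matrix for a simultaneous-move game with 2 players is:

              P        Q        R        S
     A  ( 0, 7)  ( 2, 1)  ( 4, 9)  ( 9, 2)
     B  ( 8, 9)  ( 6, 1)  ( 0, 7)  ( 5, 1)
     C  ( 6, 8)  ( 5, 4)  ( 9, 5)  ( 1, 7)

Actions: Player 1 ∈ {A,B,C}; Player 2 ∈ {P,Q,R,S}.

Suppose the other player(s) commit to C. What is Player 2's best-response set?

BR_2 = {P}

u_2(P vs C) = 8
u_2(Q vs C) = 4
u_2(R vs C) = 5
u_2(S vs C) = 7
max payoff 8 at {P}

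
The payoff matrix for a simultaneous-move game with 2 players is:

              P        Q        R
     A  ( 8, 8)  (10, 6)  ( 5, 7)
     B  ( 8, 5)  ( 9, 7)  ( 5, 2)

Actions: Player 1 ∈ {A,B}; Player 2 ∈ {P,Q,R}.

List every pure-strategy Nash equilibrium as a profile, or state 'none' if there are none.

(A,P): NE
(A,Q): not NE [P2→P gives 8>6]
(A,R): not NE [P2→P gives 8>7]
(B,P): not NE [P2→Q gives 7>5]
(B,Q): not NE [P1→A gives 10>9]
(B,R): not NE [P2→Q gives 7>2]

Nash profiles: (A,P)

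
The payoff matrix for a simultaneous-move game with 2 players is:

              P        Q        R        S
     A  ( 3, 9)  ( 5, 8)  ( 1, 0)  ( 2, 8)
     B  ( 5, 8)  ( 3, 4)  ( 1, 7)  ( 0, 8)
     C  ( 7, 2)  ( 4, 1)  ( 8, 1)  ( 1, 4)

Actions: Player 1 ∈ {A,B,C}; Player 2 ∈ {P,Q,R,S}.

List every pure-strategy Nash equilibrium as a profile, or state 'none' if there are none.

(A,P): not NE [P1→C gives 7>3]
(A,Q): not NE [P2→P gives 9>8]
(A,R): not NE [P1→C gives 8>1; P2→P gives 9>0]
(A,S): not NE [P2→P gives 9>8]
(B,P): not NE [P1→C gives 7>5]
(B,Q): not NE [P1→A gives 5>3; P2→S gives 8>4]
(B,R): not NE [P1→C gives 8>1; P2→S gives 8>7]
(B,S): not NE [P1→A gives 2>0]
(C,P): not NE [P2→S gives 4>2]
(C,Q): not NE [P1→A gives 5>4; P2→S gives 4>1]
(C,R): not NE [P2→S gives 4>1]
(C,S): not NE [P1→A gives 2>1]

No pure NE.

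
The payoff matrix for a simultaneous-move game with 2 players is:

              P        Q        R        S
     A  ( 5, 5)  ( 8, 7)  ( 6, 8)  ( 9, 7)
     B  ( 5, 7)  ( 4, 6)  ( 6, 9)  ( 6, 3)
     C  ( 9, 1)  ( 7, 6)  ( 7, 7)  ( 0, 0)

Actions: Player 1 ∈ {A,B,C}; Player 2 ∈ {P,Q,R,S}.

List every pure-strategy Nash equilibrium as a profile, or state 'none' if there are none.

(A,P): not NE [P1→C gives 9>5; P2→R gives 8>5]
(A,Q): not NE [P2→R gives 8>7]
(A,R): not NE [P1→C gives 7>6]
(A,S): not NE [P2→R gives 8>7]
(B,P): not NE [P1→C gives 9>5; P2→R gives 9>7]
(B,Q): not NE [P1→A gives 8>4; P2→R gives 9>6]
(B,R): not NE [P1→C gives 7>6]
(B,S): not NE [P1→A gives 9>6; P2→R gives 9>3]
(C,P): not NE [P2→R gives 7>1]
(C,Q): not NE [P1→A gives 8>7; P2→R gives 7>6]
(C,R): NE
(C,S): not NE [P1→A gives 9>0; P2→R gives 7>0]

NE set: (C,R)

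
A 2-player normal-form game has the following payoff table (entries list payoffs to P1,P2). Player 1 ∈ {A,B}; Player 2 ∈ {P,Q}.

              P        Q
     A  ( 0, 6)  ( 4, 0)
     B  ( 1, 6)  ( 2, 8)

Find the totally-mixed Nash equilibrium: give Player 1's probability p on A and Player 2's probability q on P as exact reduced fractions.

p=1/4, q=2/3

P1 indiff ⇒ q·0+(1-q)·4 = q·1+(1-q)·2 ⇒ q(-1) = (1-q)(-2) ⇒ q = 2/3
P2 indiff ⇒ p·6+(1-p)·6 = p·0+(1-p)·8 ⇒ p(6) = (1-p)(2) ⇒ p = 1/4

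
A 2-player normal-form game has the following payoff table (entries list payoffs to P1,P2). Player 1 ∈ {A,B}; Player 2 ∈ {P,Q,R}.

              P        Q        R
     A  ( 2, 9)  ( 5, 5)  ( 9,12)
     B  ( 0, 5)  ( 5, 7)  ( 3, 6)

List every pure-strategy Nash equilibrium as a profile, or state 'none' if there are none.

NE set: (A,R), (B,Q)

(A,P): not NE [P2→R gives 12>9]
(A,Q): not NE [P2→R gives 12>5]
(A,R): NE
(B,P): not NE [P1→A gives 2>0; P2→Q gives 7>5]
(B,Q): NE
(B,R): not NE [P1→A gives 9>3; P2→Q gives 7>6]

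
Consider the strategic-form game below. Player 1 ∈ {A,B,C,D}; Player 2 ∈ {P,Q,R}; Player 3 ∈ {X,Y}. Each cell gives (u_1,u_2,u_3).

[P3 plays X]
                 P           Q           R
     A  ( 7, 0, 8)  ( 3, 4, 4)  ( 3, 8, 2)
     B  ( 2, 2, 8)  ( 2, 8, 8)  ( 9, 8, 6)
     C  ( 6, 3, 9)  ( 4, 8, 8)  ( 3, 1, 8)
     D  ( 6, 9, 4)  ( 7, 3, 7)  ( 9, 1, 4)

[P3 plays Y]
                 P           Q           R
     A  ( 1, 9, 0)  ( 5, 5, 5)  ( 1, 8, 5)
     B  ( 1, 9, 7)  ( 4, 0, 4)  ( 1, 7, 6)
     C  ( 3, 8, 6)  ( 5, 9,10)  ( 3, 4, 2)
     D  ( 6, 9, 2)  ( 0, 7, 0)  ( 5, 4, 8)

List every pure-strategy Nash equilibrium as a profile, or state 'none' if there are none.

Nash profiles: (B,R,X), (C,Q,Y)

(A,P,X): not NE [P2→R gives 8>0]
(A,P,Y): not NE [P1→D gives 6>1; P3→X gives 8>0]
(A,Q,X): not NE [P1→D gives 7>3; P2→R gives 8>4; P3→Y gives 5>4]
(A,Q,Y): not NE [P2→P gives 9>5]
(A,R,X): not NE [P1→D gives 9>3; P3→Y gives 5>2]
(A,R,Y): not NE [P1→D gives 5>1; P2→P gives 9>8]
(B,P,X): not NE [P1→A gives 7>2; P2→R gives 8>2]
(B,P,Y): not NE [P1→D gives 6>1; P3→X gives 8>7]
(B,Q,X): not NE [P1→D gives 7>2]
(B,Q,Y): not NE [P1→C gives 5>4; P2→P gives 9>0; P3→X gives 8>4]
(B,R,X): NE
(B,R,Y): not NE [P1→D gives 5>1; P2→P gives 9>7]
(C,P,X): not NE [P1→A gives 7>6; P2→Q gives 8>3]
(C,P,Y): not NE [P1→D gives 6>3; P2→Q gives 9>8; P3→X gives 9>6]
(C,Q,X): not NE [P1→D gives 7>4; P3→Y gives 10>8]
(C,Q,Y): NE
(C,R,X): not NE [P1→D gives 9>3; P2→Q gives 8>1]
(C,R,Y): not NE [P1→D gives 5>3; P2→Q gives 9>4; P3→X gives 8>2]
(D,P,X): not NE [P1→A gives 7>6]
(D,P,Y): not NE [P3→X gives 4>2]
(D,Q,X): not NE [P2→P gives 9>3]
(D,Q,Y): not NE [P1→C gives 5>0; P2→P gives 9>7; P3→X gives 7>0]
(D,R,X): not NE [P2→P gives 9>1; P3→Y gives 8>4]
(D,R,Y): not NE [P2→P gives 9>4]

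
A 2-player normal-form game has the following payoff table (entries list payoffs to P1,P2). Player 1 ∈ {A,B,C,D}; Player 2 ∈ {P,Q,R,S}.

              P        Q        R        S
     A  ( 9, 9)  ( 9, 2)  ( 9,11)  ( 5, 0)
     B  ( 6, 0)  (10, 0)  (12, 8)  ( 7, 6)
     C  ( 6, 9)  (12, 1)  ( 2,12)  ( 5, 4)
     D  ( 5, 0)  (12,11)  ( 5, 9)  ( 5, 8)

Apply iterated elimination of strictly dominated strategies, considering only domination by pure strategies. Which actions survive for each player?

IESDS → P1:{B,C,D} P2:{Q,R}

P2 drop P (R beats it: A:11>9 B:8>0 C:12>9 D:9>0)
P1 drop A (B beats it: Q:10>9 R:12>9 S:7>5)
P2 drop S (R beats it: B:8>6 C:12>4 D:9>8)
P1→{B,C,D} P2→{Q,R}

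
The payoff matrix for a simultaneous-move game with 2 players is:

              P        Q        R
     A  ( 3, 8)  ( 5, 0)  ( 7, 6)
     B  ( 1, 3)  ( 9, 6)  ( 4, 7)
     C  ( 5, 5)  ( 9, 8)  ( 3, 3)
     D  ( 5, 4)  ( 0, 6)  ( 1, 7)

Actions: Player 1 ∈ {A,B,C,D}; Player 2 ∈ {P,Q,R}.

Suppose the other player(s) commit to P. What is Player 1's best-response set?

P1 best: {C,D}

u_1(A vs P) = 3
u_1(B vs P) = 1
u_1(C vs P) = 5
u_1(D vs P) = 5
max payoff 5 at {C,D}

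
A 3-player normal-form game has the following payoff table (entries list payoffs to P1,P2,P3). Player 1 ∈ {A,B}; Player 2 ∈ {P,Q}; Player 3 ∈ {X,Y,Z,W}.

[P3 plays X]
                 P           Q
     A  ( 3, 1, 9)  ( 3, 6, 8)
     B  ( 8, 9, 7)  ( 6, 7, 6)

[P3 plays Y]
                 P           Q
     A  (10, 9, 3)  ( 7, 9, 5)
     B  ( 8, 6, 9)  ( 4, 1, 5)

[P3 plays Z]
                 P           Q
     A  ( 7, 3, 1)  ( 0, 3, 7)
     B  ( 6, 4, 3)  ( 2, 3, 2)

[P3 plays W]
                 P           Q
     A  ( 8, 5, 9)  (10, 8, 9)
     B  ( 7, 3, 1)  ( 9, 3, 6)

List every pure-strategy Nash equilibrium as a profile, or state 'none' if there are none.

(A,P,X): not NE [P1→B gives 8>3; P2→Q gives 6>1]
(A,P,Y): not NE [P3→W gives 9>3]
(A,P,Z): not NE [P3→W gives 9>1]
(A,P,W): not NE [P2→Q gives 8>5]
(A,Q,X): not NE [P1→B gives 6>3; P3→W gives 9>8]
(A,Q,Y): not NE [P3→W gives 9>5]
(A,Q,Z): not NE [P1→B gives 2>0; P3→W gives 9>7]
(A,Q,W): NE
(B,P,X): not NE [P3→Y gives 9>7]
(B,P,Y): not NE [P1→A gives 10>8]
(B,P,Z): not NE [P1→A gives 7>6; P3→Y gives 9>3]
(B,P,W): not NE [P1→A gives 8>7; P3→Y gives 9>1]
(B,Q,X): not NE [P2→P gives 9>7]
(B,Q,Y): not NE [P1→A gives 7>4; P2→P gives 6>1; P3→W gives 6>5]
(B,Q,Z): not NE [P2→P gives 4>3; P3→W gives 6>2]
(B,Q,W): not NE [P1→A gives 10>9]

PSNE = {(A,Q,W)}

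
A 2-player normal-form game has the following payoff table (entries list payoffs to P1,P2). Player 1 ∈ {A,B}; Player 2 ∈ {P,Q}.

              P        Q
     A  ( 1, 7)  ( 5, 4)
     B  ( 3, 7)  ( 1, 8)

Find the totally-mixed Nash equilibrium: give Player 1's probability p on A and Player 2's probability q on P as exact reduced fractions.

(p,q) = (1/4, 2/3)

P1 indiff ⇒ q·1+(1-q)·5 = q·3+(1-q)·1 ⇒ q(-2) = (1-q)(-4) ⇒ q = 2/3
P2 indiff ⇒ p·7+(1-p)·7 = p·4+(1-p)·8 ⇒ p(3) = (1-p)(1) ⇒ p = 1/4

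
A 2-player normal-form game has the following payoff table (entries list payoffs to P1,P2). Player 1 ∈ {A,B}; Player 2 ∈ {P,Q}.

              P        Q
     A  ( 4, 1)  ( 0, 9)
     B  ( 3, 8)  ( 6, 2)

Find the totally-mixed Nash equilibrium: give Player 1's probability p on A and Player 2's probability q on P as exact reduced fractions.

P1 indiff ⇒ q·4+(1-q)·0 = q·3+(1-q)·6 ⇒ q(1) = (1-q)(6) ⇒ q = 6/7
P2 indiff ⇒ p·1+(1-p)·8 = p·9+(1-p)·2 ⇒ p(-8) = (1-p)(-6) ⇒ p = 3/7

(p,q) = (3/7, 6/7)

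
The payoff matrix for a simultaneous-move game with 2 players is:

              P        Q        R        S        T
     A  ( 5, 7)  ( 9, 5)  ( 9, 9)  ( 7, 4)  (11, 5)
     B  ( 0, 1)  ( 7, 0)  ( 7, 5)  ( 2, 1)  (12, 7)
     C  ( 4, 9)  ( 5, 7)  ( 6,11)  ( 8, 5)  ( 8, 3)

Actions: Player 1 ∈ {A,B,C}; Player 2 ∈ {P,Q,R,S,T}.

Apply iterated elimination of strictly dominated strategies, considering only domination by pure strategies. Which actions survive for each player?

Remaining: P1:{A,B} P2:{R,T}

P2 drop P (R beats it: A:9>7 B:5>1 C:11>9)
P2 drop Q (R beats it: A:9>5 B:5>0 C:11>7)
P2 drop S (R beats it: A:9>4 B:5>1 C:11>5)
P1 drop C (A beats it: R:9>6 T:11>8)
P1→{A,B} P2→{R,T}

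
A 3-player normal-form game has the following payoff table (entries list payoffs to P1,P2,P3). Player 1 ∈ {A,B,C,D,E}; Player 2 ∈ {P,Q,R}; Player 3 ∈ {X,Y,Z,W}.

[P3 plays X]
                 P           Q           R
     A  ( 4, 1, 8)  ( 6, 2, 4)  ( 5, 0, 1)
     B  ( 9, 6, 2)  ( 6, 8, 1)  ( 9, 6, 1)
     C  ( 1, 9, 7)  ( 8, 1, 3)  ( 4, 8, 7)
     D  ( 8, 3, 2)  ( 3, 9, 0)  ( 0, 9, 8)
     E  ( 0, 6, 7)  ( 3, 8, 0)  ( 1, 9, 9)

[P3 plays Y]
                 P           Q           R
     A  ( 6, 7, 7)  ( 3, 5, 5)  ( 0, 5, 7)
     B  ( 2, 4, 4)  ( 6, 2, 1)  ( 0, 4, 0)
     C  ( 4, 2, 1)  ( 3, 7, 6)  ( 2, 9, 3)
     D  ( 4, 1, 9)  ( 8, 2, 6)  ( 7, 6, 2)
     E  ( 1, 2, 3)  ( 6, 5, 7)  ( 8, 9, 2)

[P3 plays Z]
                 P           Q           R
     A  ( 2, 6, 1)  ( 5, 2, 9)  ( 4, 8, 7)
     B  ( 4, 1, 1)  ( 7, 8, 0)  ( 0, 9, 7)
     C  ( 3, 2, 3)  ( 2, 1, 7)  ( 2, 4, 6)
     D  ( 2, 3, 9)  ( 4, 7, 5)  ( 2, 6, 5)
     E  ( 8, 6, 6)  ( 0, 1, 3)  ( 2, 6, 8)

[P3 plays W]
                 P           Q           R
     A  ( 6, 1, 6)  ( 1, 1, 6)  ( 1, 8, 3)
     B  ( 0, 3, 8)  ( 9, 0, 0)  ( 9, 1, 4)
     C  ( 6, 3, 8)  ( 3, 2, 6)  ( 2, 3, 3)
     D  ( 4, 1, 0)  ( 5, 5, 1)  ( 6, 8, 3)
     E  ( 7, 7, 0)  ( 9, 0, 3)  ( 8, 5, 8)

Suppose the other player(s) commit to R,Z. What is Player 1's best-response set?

BR_1 = {A}

u_1(A vs R,Z) = 4
u_1(B vs R,Z) = 0
u_1(C vs R,Z) = 2
u_1(D vs R,Z) = 2
u_1(E vs R,Z) = 2
max payoff 4 at {A}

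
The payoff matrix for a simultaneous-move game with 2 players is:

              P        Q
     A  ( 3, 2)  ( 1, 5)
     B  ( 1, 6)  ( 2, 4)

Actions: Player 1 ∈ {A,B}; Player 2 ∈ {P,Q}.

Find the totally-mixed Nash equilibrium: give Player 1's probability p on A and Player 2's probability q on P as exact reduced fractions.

P1 indiff ⇒ q·3+(1-q)·1 = q·1+(1-q)·2 ⇒ q(2) = (1-q)(1) ⇒ q = 1/3
P2 indiff ⇒ p·2+(1-p)·6 = p·5+(1-p)·4 ⇒ p(-3) = (1-p)(-2) ⇒ p = 2/5

p=2/5, q=1/3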